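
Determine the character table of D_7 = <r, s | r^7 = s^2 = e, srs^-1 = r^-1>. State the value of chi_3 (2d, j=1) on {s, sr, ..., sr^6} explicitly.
Conjugacy classes: {e} of size 1, {r^1, r^6} of size 2, {r^2, r^5} of size 2, {r^3, r^4} of size 2, {s, sr, ..., sr^6} of size 7.
Character table:
  irrep \ class              {e} (size 1)  {r^1, r^6} (size 2)  {r^2, r^5} (size 2)  {r^3, r^4} (size 2)  {s, sr, ..., sr^6} (size 7)
  chi_1 (triv)               1             1                    1                    1                    1                          
  chi_2 (sign: r->1, s->-1)  1             1                    1                    1                    -1                         
  chi_3 (2d, j=1)            2             2*cos(2*pi/7)        -2*cos(3*pi/7)       -2*cos(pi/7)         0                          
  chi_4 (2d, j=2)            2             -2*cos(3*pi/7)       -2*cos(pi/7)         2*cos(2*pi/7)        0                          
  chi_5 (2d, j=3)            2             -2*cos(pi/7)         2*cos(2*pi/7)        -2*cos(3*pi/7)       0                          

Spot check: chi_3 (2d, j=1) on {s, sr, ..., sr^6} = 0.

Proof sketch: D_7 has order 2*7 = 14 with 5 conjugacy classes, hence 5 irreducibles. Sum of squared dims 1 + 1 + 4 + 4 + 4 = 14 = |G|. Linear characters come from the abelianisation; the 2-dimensional irreps have character r^k -> 2*cos(2*pi*j*k/7), reflections -> 0.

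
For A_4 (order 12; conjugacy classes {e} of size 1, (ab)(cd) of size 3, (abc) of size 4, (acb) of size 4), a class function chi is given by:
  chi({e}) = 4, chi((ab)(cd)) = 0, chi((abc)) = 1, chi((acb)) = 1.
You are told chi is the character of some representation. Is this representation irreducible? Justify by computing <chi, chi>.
Not irreducible (reducible): <chi, chi> = 2 > 1.

Explanation: <chi, chi> = (1/|G|) sum_C |C| * |chi(C)|^2 = (1/12)[1*|4|^2 + 3*|0|^2 + 4*|1|^2 + 4*|1|^2]
  = (1/12)[(16) + (0) + (4) + (4)] = 24/12 = 2.
(Exp terms are combined using exp(i*s)*conj(exp(i*t)) = exp(i*(s-t)), and sums of them are collapsed using the identity that for every m > 1 the m distinct m-th roots of unity sum to 0, e.g. 1 + exp(2*I*pi/3) + exp(-2*I*pi/3) = 0.)
A character is irreducible iff <chi, chi> = 1, so this representation is reducible.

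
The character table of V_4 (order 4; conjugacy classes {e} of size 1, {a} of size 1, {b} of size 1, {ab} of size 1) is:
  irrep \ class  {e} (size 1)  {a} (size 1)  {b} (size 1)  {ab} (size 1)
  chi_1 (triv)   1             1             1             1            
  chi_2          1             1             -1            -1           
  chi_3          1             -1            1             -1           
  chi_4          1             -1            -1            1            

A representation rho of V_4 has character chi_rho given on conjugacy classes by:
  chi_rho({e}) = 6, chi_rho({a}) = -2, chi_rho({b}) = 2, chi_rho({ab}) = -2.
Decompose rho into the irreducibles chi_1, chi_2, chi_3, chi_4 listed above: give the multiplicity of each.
Multiplicities: chi_1: 1, chi_2: 1, chi_3: 3, chi_4: 1.

Details: Use <chi_rho, chi> = (1/|G|) sum_C |C| * chi_rho(C) * conj(chi(C)) with |G| = 4 for each irreducible chi in the table:
  <chi_rho, chi_1> = (1/4)[1*(6)*conj(1) + 1*(-2)*conj(1) + 1*(2)*conj(1) + 1*(-2)*conj(1)]
      = (1/4)[(6) + (-2) + (2) + (-2)] = 4/4 = 1
  <chi_rho, chi_2> = (1/4)[1*(6)*conj(1) + 1*(-2)*conj(1) + 1*(2)*conj(-1) + 1*(-2)*conj(-1)]
      = (1/4)[(6) + (-2) + (-2) + (2)] = 4/4 = 1
  <chi_rho, chi_3> = (1/4)[1*(6)*conj(1) + 1*(-2)*conj(-1) + 1*(2)*conj(1) + 1*(-2)*conj(-1)]
      = (1/4)[(6) + (2) + (2) + (2)] = 12/4 = 3
  <chi_rho, chi_4> = (1/4)[1*(6)*conj(1) + 1*(-2)*conj(-1) + 1*(2)*conj(-1) + 1*(-2)*conj(1)]
      = (1/4)[(6) + (2) + (-2) + (-2)] = 4/4 = 1
Dimension check: dim(rho) = sum (mult * dim) = 1*1 + 1*1 + 3*1 + 1*1 = 6 = chi_rho(e) = 6.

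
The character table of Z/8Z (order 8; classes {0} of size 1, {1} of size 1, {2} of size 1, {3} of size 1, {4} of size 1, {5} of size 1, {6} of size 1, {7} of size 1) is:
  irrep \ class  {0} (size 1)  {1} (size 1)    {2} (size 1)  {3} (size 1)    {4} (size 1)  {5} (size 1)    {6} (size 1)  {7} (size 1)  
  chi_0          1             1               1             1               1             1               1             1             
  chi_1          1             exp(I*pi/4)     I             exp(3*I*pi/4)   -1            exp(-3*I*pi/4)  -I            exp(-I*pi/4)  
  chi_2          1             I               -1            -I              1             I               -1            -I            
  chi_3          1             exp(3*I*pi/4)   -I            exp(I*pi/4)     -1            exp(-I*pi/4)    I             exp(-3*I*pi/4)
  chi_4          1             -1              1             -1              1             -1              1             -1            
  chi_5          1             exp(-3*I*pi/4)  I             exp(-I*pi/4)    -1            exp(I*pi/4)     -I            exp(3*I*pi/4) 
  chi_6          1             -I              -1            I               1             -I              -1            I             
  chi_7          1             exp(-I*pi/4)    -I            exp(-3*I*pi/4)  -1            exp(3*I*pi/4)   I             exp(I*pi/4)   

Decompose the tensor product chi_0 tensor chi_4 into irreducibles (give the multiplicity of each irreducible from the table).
chi_0 tensor chi_4 = chi_4 (all other irreducibles have multiplicity 0).

Proof sketch: The character of a tensor product is the pointwise product (chi_0 * chi_4)(C) = chi_0(C) * chi_4(C):
  {0}: (1)*(1), {1}: (1)*(-1), {2}: (1)*(1), {3}: (1)*(-1), {4}: (1)*(1), {5}: (1)*(-1), {6}: (1)*(1), {7}: (1)*(-1)
so (chi_0 * chi_4) takes values
  {0} -> 1, {1} -> -1, {2} -> 1, {3} -> -1, {4} -> 1, {5} -> -1, {6} -> 1, {7} -> -1.
Now take the inner product of this character with each irreducible chi from the table, <chi_0*chi_4, chi> = (1/8) sum_C |C| (chi_0*chi_4)(C) conj(chi(C)):
  <chi_0*chi_4, chi_0> = (1/8)[1*(1)*conj(1) + 1*(-1)*conj(1) + 1*(1)*conj(1) + 1*(-1)*conj(1) + 1*(1)*conj(1) + 1*(-1)*conj(1) + 1*(1)*conj(1) + 1*(-1)*conj(1)]
      = (1/8)[(1) + (-1) + (1) + (-1) + (1) + (-1) + (1) + (-1)] = 0/8 = 0
  <chi_0*chi_4, chi_1> = (1/8)[1*(1)*conj(1) + 1*(-1)*conj(exp(I*pi/4)) + 1*(1)*conj(I) + 1*(-1)*conj(exp(3*I*pi/4)) + 1*(1)*conj(-1) + 1*(-1)*conj(exp(-3*I*pi/4)) + 1*(1)*conj(-I) + 1*(-1)*conj(exp(-I*pi/4))]
      = (1/8)[(1) + (-exp(-I*pi/4)) + (-I) + (-exp(-3*I*pi/4)) + (-1) + (-exp(3*I*pi/4)) + (I) + (-exp(I*pi/4))] = 0/8 = 0
  <chi_0*chi_4, chi_2> = (1/8)[1*(1)*conj(1) + 1*(-1)*conj(I) + 1*(1)*conj(-1) + 1*(-1)*conj(-I) + 1*(1)*conj(1) + 1*(-1)*conj(I) + 1*(1)*conj(-1) + 1*(-1)*conj(-I)]
      = (1/8)[(1) + (I) + (-1) + (-I) + (1) + (I) + (-1) + (-I)] = 0/8 = 0
  <chi_0*chi_4, chi_3> = (1/8)[1*(1)*conj(1) + 1*(-1)*conj(exp(3*I*pi/4)) + 1*(1)*conj(-I) + 1*(-1)*conj(exp(I*pi/4)) + 1*(1)*conj(-1) + 1*(-1)*conj(exp(-I*pi/4)) + 1*(1)*conj(I) + 1*(-1)*conj(exp(-3*I*pi/4))]
      = (1/8)[(1) + (-exp(-3*I*pi/4)) + (I) + (-exp(-I*pi/4)) + (-1) + (-exp(I*pi/4)) + (-I) + (-exp(3*I*pi/4))] = 0/8 = 0
  <chi_0*chi_4, chi_4> = (1/8)[1*(1)*conj(1) + 1*(-1)*conj(-1) + 1*(1)*conj(1) + 1*(-1)*conj(-1) + 1*(1)*conj(1) + 1*(-1)*conj(-1) + 1*(1)*conj(1) + 1*(-1)*conj(-1)]
      = (1/8)[(1) + (1) + (1) + (1) + (1) + (1) + (1) + (1)] = 8/8 = 1
  <chi_0*chi_4, chi_5> = (1/8)[1*(1)*conj(1) + 1*(-1)*conj(exp(-3*I*pi/4)) + 1*(1)*conj(I) + 1*(-1)*conj(exp(-I*pi/4)) + 1*(1)*conj(-1) + 1*(-1)*conj(exp(I*pi/4)) + 1*(1)*conj(-I) + 1*(-1)*conj(exp(3*I*pi/4))]
      = (1/8)[(1) + (-exp(3*I*pi/4)) + (-I) + (-exp(I*pi/4)) + (-1) + (-exp(-I*pi/4)) + (I) + (-exp(-3*I*pi/4))] = 0/8 = 0
  <chi_0*chi_4, chi_6> = (1/8)[1*(1)*conj(1) + 1*(-1)*conj(-I) + 1*(1)*conj(-1) + 1*(-1)*conj(I) + 1*(1)*conj(1) + 1*(-1)*conj(-I) + 1*(1)*conj(-1) + 1*(-1)*conj(I)]
      = (1/8)[(1) + (-I) + (-1) + (I) + (1) + (-I) + (-1) + (I)] = 0/8 = 0
  <chi_0*chi_4, chi_7> = (1/8)[1*(1)*conj(1) + 1*(-1)*conj(exp(-I*pi/4)) + 1*(1)*conj(-I) + 1*(-1)*conj(exp(-3*I*pi/4)) + 1*(1)*conj(-1) + 1*(-1)*conj(exp(3*I*pi/4)) + 1*(1)*conj(I) + 1*(-1)*conj(exp(I*pi/4))]
      = (1/8)[(1) + (-exp(I*pi/4)) + (I) + (-exp(3*I*pi/4)) + (-1) + (-exp(-3*I*pi/4)) + (-I) + (-exp(-I*pi/4))] = 0/8 = 0
(Exp terms are combined using exp(i*s)*conj(exp(i*t)) = exp(i*(s-t)), and sums of them are collapsed using the identity that for every m > 1 the m distinct m-th roots of unity sum to 0, e.g. 1 + exp(2*I*pi/3) + exp(-2*I*pi/3) = 0.)
Hence the multiplicities are chi_4: 1. Dimension check: dim(chi_0)*dim(chi_4) = 1*1 = 1 and sum (mult * dim) = 1*1 = 1.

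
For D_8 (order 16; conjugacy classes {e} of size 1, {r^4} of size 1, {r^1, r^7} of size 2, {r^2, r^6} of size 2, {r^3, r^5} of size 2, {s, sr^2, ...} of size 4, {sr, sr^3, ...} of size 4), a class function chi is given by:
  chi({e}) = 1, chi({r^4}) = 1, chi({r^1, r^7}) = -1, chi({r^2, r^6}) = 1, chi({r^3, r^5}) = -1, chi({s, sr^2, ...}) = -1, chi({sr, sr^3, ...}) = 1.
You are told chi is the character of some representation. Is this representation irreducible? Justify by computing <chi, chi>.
Irreducible: <chi, chi> = 1.

Derivation: <chi, chi> = (1/|G|) sum_C |C| * |chi(C)|^2 = (1/16)[1*|1|^2 + 1*|1|^2 + 2*|-1|^2 + 2*|1|^2 + 2*|-1|^2 + 4*|-1|^2 + 4*|1|^2]
  = (1/16)[(1) + (1) + (2) + (2) + (2) + (4) + (4)] = 16/16 = 1.
A character is irreducible iff <chi, chi> = 1, so this representation is irreducible.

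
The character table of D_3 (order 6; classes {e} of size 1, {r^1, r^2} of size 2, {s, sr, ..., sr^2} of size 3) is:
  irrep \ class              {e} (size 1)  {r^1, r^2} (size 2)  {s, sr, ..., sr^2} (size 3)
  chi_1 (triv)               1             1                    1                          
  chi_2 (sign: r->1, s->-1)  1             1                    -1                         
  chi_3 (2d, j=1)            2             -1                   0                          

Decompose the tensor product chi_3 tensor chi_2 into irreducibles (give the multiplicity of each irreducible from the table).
chi_3 tensor chi_2 = chi_3 (all other irreducibles have multiplicity 0).

Explanation: The character of a tensor product is the pointwise product (chi_3 * chi_2)(C) = chi_3(C) * chi_2(C):
  {e}: (2)*(1), {r^1, r^2}: (-1)*(1), {s, sr, ..., sr^2}: (0)*(-1)
so (chi_3 * chi_2) takes values
  {e} -> 2, {r^1, r^2} -> -1, {s, sr, ..., sr^2} -> 0.
Now take the inner product of this character with each irreducible chi from the table, <chi_3*chi_2, chi> = (1/6) sum_C |C| (chi_3*chi_2)(C) conj(chi(C)):
  <chi_3*chi_2, chi_1> = (1/6)[1*(2)*conj(1) + 2*(-1)*conj(1) + 3*(0)*conj(1)]
      = (1/6)[(2) + (-2) + (0)] = 0/6 = 0
  <chi_3*chi_2, chi_2> = (1/6)[1*(2)*conj(1) + 2*(-1)*conj(1) + 3*(0)*conj(-1)]
      = (1/6)[(2) + (-2) + (0)] = 0/6 = 0
  <chi_3*chi_2, chi_3> = (1/6)[1*(2)*conj(2) + 2*(-1)*conj(-1) + 3*(0)*conj(0)]
      = (1/6)[(4) + (2) + (0)] = 6/6 = 1
Hence the multiplicities are chi_3: 1. Dimension check: dim(chi_3)*dim(chi_2) = 2*1 = 2 and sum (mult * dim) = 1*2 = 2.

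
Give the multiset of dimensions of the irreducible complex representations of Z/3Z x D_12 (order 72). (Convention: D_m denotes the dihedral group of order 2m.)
Dimensions: 1, 1, 1, 1, 1, 1, 1, 1, 1, 1, 1, 1, 2, 2, 2, 2, 2, 2, 2, 2, 2, 2, 2, 2, 2, 2, 2

Why: There are 27 irreducibles (= number of conjugacy classes). Their dimensions d_i satisfy sum d_i^2 = |G| = 72: 1 + 1 + 1 + 1 + 1 + 1 + 1 + 1 + 1 + 1 + 1 + 1 + 4 + 4 + 4 + 4 + 4 + 4 + 4 + 4 + 4 + 4 + 4 + 4 + 4 + 4 + 4 = 72. (For the product with Z/3Z: each of the 3 1-dim characters of Z/3Z tensors with each irrep of D_12, giving 3 copies of each D_12-dimension.)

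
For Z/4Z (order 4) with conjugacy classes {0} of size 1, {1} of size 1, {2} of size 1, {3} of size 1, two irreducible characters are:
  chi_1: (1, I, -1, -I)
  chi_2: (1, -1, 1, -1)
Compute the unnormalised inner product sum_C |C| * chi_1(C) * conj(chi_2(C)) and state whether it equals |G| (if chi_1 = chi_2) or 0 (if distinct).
Sum = 0; so <chi_1, chi_2> = 0 (distinct irreducibles are orthogonal).

Working: Compute term by term over conjugacy classes (|C| * chi_1(C) * conj(chi_2(C))):
  1*(1)*conj(1) + 1*(I)*conj(-1) + 1*(-1)*conj(1) + 1*(-I)*conj(-1)
  = (1) + (-I) + (-1) + (I)
  = 0.
(Exp terms are combined using exp(i*s)*conj(exp(i*t)) = exp(i*(s-t)), and sums of them are collapsed using the identity that for every m > 1 the m distinct m-th roots of unity sum to 0, e.g. 1 + exp(2*I*pi/3) + exp(-2*I*pi/3) = 0.)
Dividing by |G| = 4 gives 0/4 = 0, matching the row-orthogonality relation <chi_1, chi_2> = [chi_1 = chi_2].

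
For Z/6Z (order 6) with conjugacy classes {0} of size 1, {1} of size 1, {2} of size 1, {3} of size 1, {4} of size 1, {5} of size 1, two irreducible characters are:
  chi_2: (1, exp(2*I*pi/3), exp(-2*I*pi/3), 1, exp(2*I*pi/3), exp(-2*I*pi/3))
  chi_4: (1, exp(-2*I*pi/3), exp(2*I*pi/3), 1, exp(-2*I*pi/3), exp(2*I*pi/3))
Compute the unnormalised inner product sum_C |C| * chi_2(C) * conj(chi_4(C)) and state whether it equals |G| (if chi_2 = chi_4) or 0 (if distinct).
Sum = 0; so <chi_2, chi_4> = 0 (distinct irreducibles are orthogonal).

Justification: Compute term by term over conjugacy classes (|C| * chi_2(C) * conj(chi_4(C))):
  1*(1)*conj(1) + 1*(exp(2*I*pi/3))*conj(exp(-2*I*pi/3)) + 1*(exp(-2*I*pi/3))*conj(exp(2*I*pi/3)) + 1*(1)*conj(1) + 1*(exp(2*I*pi/3))*conj(exp(-2*I*pi/3)) + 1*(exp(-2*I*pi/3))*conj(exp(2*I*pi/3))
  = (1) + (exp(-2*I*pi/3)) + (exp(2*I*pi/3)) + (1) + (exp(-2*I*pi/3)) + (exp(2*I*pi/3))
  = 0.
(Exp terms are combined using exp(i*s)*conj(exp(i*t)) = exp(i*(s-t)), and sums of them are collapsed using the identity that for every m > 1 the m distinct m-th roots of unity sum to 0, e.g. 1 + exp(2*I*pi/3) + exp(-2*I*pi/3) = 0.)
Dividing by |G| = 6 gives 0/6 = 0, matching the row-orthogonality relation <chi_2, chi_4> = [chi_2 = chi_4].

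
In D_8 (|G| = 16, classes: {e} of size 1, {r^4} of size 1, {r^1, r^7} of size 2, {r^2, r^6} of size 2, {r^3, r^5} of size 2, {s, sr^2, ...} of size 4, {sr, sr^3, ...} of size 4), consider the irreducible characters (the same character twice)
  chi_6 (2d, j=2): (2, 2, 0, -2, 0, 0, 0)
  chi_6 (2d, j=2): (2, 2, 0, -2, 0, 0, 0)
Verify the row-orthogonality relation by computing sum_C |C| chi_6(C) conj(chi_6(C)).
Sum = 16 = |G| = 16; so <chi_6, chi_6> = 1 (norm-1 confirms irreducibility).

Why: Compute term by term over conjugacy classes (|C| * chi_6(C) * conj(chi_6(C))):
  1*(2)*conj(2) + 1*(2)*conj(2) + 2*(0)*conj(0) + 2*(-2)*conj(-2) + 2*(0)*conj(0) + 4*(0)*conj(0) + 4*(0)*conj(0)
  = (4) + (4) + (0) + (8) + (0) + (0) + (0)
  = 16.
Dividing by |G| = 16 gives 16/16 = 1, matching the row-orthogonality relation <chi_6, chi_6> = [chi_6 = chi_6].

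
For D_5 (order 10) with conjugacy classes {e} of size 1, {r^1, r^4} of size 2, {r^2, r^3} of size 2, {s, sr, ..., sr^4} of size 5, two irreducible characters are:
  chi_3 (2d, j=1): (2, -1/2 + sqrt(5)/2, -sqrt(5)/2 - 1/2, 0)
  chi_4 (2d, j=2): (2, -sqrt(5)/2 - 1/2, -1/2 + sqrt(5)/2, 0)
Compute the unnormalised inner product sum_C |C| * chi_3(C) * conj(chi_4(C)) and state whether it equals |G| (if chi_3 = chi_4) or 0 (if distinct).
Sum = 0; so <chi_3, chi_4> = 0 (distinct irreducibles are orthogonal).

Reasoning: Compute term by term over conjugacy classes (|C| * chi_3(C) * conj(chi_4(C))):
  1*(2)*conj(2) + 2*(-1/2 + sqrt(5)/2)*conj(-sqrt(5)/2 - 1/2) + 2*(-sqrt(5)/2 - 1/2)*conj(-1/2 + sqrt(5)/2) + 5*(0)*conj(0)
  = (4) + (-2) + (-2) + (0)
  = 0.
Dividing by |G| = 10 gives 0/10 = 0, matching the row-orthogonality relation <chi_3, chi_4> = [chi_3 = chi_4].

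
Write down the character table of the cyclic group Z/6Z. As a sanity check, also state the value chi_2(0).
Character table of Z/6Z (irreps indexed chi_0,...,chi_5 with chi_k(m) = zeta_6^(k*m), zeta_6 = exp(2*pi*i/6)):
  irrep \ class  {0} (size 1)  {1} (size 1)    {2} (size 1)    {3} (size 1)  {4} (size 1)    {5} (size 1)  
  chi_0          1             1               1               1             1               1             
  chi_1          1             exp(I*pi/3)     exp(2*I*pi/3)   -1            exp(-2*I*pi/3)  exp(-I*pi/3)  
  chi_2          1             exp(2*I*pi/3)   exp(-2*I*pi/3)  1             exp(2*I*pi/3)   exp(-2*I*pi/3)
  chi_3          1             -1              1               -1            1               -1            
  chi_4          1             exp(-2*I*pi/3)  exp(2*I*pi/3)   1             exp(-2*I*pi/3)  exp(2*I*pi/3) 
  chi_5          1             exp(-I*pi/3)    exp(-2*I*pi/3)  -1            exp(2*I*pi/3)   exp(I*pi/3)   

Spot check: chi_2(0) = zeta_6^(2*0) = zeta_6^0 = 1.

Justification: Z/6Z is abelian, so all 6 irreducible complex representations are 1-dimensional. They are given by chi_k(m) = zeta_6^(k*m) for k = 0,...,5. Row orthogonality: sum_m chi_k(m) conj(chi_l(m)) = 6 * [k = l].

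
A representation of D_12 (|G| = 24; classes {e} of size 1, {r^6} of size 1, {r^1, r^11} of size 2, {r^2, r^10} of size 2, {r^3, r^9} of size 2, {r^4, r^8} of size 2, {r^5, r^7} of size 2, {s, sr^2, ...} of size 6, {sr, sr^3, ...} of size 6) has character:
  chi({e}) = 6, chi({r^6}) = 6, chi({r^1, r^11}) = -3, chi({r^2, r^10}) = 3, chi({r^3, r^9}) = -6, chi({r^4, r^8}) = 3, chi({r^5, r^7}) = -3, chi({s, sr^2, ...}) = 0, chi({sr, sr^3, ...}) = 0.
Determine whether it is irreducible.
Not irreducible (reducible): <chi, chi> = 9 > 1.

Why: <chi, chi> = (1/|G|) sum_C |C| * |chi(C)|^2 = (1/24)[1*|6|^2 + 1*|6|^2 + 2*|-3|^2 + 2*|3|^2 + 2*|-6|^2 + 2*|3|^2 + 2*|-3|^2 + 6*|0|^2 + 6*|0|^2]
  = (1/24)[(36) + (36) + (18) + (18) + (72) + (18) + (18) + (0) + (0)] = 216/24 = 9.
A character is irreducible iff <chi, chi> = 1, so this representation is reducible.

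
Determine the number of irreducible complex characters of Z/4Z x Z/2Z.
8

Solution. The number of irreducible complex representations of a finite group equals its number of conjugacy classes. Z/4Z x Z/2Z is abelian of order 8, so every element is its own conjugacy class: 8 classes, so Z/4Z x Z/2Z (order 8) has exactly 8 irreducible complex representations.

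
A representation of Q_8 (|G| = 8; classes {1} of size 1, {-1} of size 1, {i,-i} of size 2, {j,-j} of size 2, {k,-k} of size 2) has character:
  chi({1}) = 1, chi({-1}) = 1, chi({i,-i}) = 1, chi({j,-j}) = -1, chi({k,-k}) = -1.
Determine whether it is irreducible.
Irreducible: <chi, chi> = 1.

Derivation: <chi, chi> = (1/|G|) sum_C |C| * |chi(C)|^2 = (1/8)[1*|1|^2 + 1*|1|^2 + 2*|1|^2 + 2*|-1|^2 + 2*|-1|^2]
  = (1/8)[(1) + (1) + (2) + (2) + (2)] = 8/8 = 1.
A character is irreducible iff <chi, chi> = 1, so this representation is irreducible.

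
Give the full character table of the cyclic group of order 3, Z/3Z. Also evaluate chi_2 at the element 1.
Character table of Z/3Z (irreps indexed chi_0,...,chi_2 with chi_k(m) = zeta_3^(k*m), zeta_3 = exp(2*pi*i/3)):
  irrep \ class  {0} (size 1)  {1} (size 1)    {2} (size 1)  
  chi_0          1             1               1             
  chi_1          1             exp(2*I*pi/3)   exp(-2*I*pi/3)
  chi_2          1             exp(-2*I*pi/3)  exp(2*I*pi/3) 

Spot check: chi_2(1) = zeta_3^(2*1) = zeta_3^2 = exp(-2*I*pi/3).

Z/3Z is abelian, so all 3 irreducible complex representations are 1-dimensional. They are given by chi_k(m) = zeta_3^(k*m) for k = 0,...,2. Row orthogonality: sum_m chi_k(m) conj(chi_l(m)) = 3 * [k = l].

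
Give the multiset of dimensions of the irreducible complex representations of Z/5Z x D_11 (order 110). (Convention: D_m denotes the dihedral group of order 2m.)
Dimensions: 1, 1, 1, 1, 1, 1, 1, 1, 1, 1, 2, 2, 2, 2, 2, 2, 2, 2, 2, 2, 2, 2, 2, 2, 2, 2, 2, 2, 2, 2, 2, 2, 2, 2, 2

Details: There are 35 irreducibles (= number of conjugacy classes). Their dimensions d_i satisfy sum d_i^2 = |G| = 110: 1 + 1 + 1 + 1 + 1 + 1 + 1 + 1 + 1 + 1 + 4 + 4 + 4 + 4 + 4 + 4 + 4 + 4 + 4 + 4 + 4 + 4 + 4 + 4 + 4 + 4 + 4 + 4 + 4 + 4 + 4 + 4 + 4 + 4 + 4 = 110. (For the product with Z/5Z: each of the 5 1-dim characters of Z/5Z tensors with each irrep of D_11, giving 5 copies of each D_11-dimension.)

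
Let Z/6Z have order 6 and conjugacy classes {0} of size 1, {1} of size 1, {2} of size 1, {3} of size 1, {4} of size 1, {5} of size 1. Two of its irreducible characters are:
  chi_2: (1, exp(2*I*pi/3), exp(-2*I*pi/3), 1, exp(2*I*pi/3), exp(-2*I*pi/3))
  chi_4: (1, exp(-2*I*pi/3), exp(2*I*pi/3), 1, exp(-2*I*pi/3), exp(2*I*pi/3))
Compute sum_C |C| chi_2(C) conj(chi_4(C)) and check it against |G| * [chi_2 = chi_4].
Sum = 0; so <chi_2, chi_4> = 0 (distinct irreducibles are orthogonal).

Reasoning: Compute term by term over conjugacy classes (|C| * chi_2(C) * conj(chi_4(C))):
  1*(1)*conj(1) + 1*(exp(2*I*pi/3))*conj(exp(-2*I*pi/3)) + 1*(exp(-2*I*pi/3))*conj(exp(2*I*pi/3)) + 1*(1)*conj(1) + 1*(exp(2*I*pi/3))*conj(exp(-2*I*pi/3)) + 1*(exp(-2*I*pi/3))*conj(exp(2*I*pi/3))
  = (1) + (exp(-2*I*pi/3)) + (exp(2*I*pi/3)) + (1) + (exp(-2*I*pi/3)) + (exp(2*I*pi/3))
  = 0.
(Exp terms are combined using exp(i*s)*conj(exp(i*t)) = exp(i*(s-t)), and sums of them are collapsed using the identity that for every m > 1 the m distinct m-th roots of unity sum to 0, e.g. 1 + exp(2*I*pi/3) + exp(-2*I*pi/3) = 0.)
Dividing by |G| = 6 gives 0/6 = 0, matching the row-orthogonality relation <chi_2, chi_4> = [chi_2 = chi_4].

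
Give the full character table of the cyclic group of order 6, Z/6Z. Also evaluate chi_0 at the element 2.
Character table of Z/6Z (irreps indexed chi_0,...,chi_5 with chi_k(m) = zeta_6^(k*m), zeta_6 = exp(2*pi*i/6)):
  irrep \ class  {0} (size 1)  {1} (size 1)    {2} (size 1)    {3} (size 1)  {4} (size 1)    {5} (size 1)  
  chi_0          1             1               1               1             1               1             
  chi_1          1             exp(I*pi/3)     exp(2*I*pi/3)   -1            exp(-2*I*pi/3)  exp(-I*pi/3)  
  chi_2          1             exp(2*I*pi/3)   exp(-2*I*pi/3)  1             exp(2*I*pi/3)   exp(-2*I*pi/3)
  chi_3          1             -1              1               -1            1               -1            
  chi_4          1             exp(-2*I*pi/3)  exp(2*I*pi/3)   1             exp(-2*I*pi/3)  exp(2*I*pi/3) 
  chi_5          1             exp(-I*pi/3)    exp(-2*I*pi/3)  -1            exp(2*I*pi/3)   exp(I*pi/3)   

Spot check: chi_0(2) = zeta_6^(0*2) = zeta_6^0 = 1.

Details: Z/6Z is abelian, so all 6 irreducible complex representations are 1-dimensional. They are given by chi_k(m) = zeta_6^(k*m) for k = 0,...,5. Row orthogonality: sum_m chi_k(m) conj(chi_l(m)) = 6 * [k = l].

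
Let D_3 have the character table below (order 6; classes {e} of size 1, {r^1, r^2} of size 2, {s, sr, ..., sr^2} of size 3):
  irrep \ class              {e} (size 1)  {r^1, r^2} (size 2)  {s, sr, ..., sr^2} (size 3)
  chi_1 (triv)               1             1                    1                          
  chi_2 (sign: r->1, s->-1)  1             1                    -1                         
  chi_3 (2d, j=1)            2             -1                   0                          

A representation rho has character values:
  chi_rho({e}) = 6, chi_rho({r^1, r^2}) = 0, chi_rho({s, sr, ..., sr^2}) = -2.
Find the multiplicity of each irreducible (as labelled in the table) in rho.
Multiplicities: chi_1: 0, chi_2: 2, chi_3: 2.

Explanation: Use <chi_rho, chi> = (1/|G|) sum_C |C| * chi_rho(C) * conj(chi(C)) with |G| = 6 for each irreducible chi in the table:
  <chi_rho, chi_1> = (1/6)[1*(6)*conj(1) + 2*(0)*conj(1) + 3*(-2)*conj(1)]
      = (1/6)[(6) + (0) + (-6)] = 0/6 = 0
  <chi_rho, chi_2> = (1/6)[1*(6)*conj(1) + 2*(0)*conj(1) + 3*(-2)*conj(-1)]
      = (1/6)[(6) + (0) + (6)] = 12/6 = 2
  <chi_rho, chi_3> = (1/6)[1*(6)*conj(2) + 2*(0)*conj(-1) + 3*(-2)*conj(0)]
      = (1/6)[(12) + (0) + (0)] = 12/6 = 2
Dimension check: dim(rho) = sum (mult * dim) = 0*1 + 2*1 + 2*2 = 6 = chi_rho(e) = 6.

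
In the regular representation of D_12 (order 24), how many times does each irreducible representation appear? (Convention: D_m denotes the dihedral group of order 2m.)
Each irreducible V_i of dimension d_i appears with multiplicity d_i, i.e. rho_reg = (direct sum over all irreducibles V_i) d_i V_i. The irreducible dimensions for D_12 are 1, 1, 1, 1, 2, 2, 2, 2, 2: 4 irreducibles of dimension 1, each with multiplicity 1; 5 irreducibles of dimension 2, each with multiplicity 2. Total dimension 4*1*1 + 5*2*2 = 24 = |G|.

Working: General theorem: in the regular representation of a finite group G, each irreducible appears with multiplicity equal to its dimension. Check: dim(rho_reg) = sum d_i^2 = 1 + 1 + 1 + 1 + 4 + 4 + 4 + 4 + 4 = 24 = |G|.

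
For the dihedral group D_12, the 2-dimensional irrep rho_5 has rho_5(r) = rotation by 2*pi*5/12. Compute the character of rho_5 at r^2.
chi_{rho_5}(r^2) = 2*cos(2*pi*5*2/12) = 1

Explanation: rho_5(r^2) is rotation by angle 2*pi*5*2/12, whose trace is 2*cos(2*pi*5*2/12) = 1.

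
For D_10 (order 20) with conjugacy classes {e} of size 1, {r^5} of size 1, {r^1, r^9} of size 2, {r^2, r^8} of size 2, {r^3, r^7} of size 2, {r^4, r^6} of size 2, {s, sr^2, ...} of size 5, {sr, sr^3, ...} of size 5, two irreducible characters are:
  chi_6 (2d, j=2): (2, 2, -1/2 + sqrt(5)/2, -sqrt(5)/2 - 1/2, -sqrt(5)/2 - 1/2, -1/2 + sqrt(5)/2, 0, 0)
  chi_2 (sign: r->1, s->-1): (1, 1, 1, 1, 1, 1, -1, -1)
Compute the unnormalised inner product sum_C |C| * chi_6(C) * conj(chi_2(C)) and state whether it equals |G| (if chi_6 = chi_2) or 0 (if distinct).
Sum = 0; so <chi_6, chi_2> = 0 (distinct irreducibles are orthogonal).

Solution. Compute term by term over conjugacy classes (|C| * chi_6(C) * conj(chi_2(C))):
  1*(2)*conj(1) + 1*(2)*conj(1) + 2*(-1/2 + sqrt(5)/2)*conj(1) + 2*(-sqrt(5)/2 - 1/2)*conj(1) + 2*(-sqrt(5)/2 - 1/2)*conj(1) + 2*(-1/2 + sqrt(5)/2)*conj(1) + 5*(0)*conj(-1) + 5*(0)*conj(-1)
  = (2) + (2) + (-1 + sqrt(5)) + (-sqrt(5) - 1) + (-sqrt(5) - 1) + (-1 + sqrt(5)) + (0) + (0)
  = 0.
Dividing by |G| = 20 gives 0/20 = 0, matching the row-orthogonality relation <chi_6, chi_2> = [chi_6 = chi_2].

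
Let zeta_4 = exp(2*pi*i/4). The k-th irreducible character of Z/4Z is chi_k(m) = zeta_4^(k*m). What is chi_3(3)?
chi_3(3) = zeta_4^9 = I

Explanation: chi_3(3) = zeta_4^(3*3) = zeta_4^9. Since zeta_4^4 = 1, this equals zeta_4^1 = exp(2*pi*i*1/4) = I.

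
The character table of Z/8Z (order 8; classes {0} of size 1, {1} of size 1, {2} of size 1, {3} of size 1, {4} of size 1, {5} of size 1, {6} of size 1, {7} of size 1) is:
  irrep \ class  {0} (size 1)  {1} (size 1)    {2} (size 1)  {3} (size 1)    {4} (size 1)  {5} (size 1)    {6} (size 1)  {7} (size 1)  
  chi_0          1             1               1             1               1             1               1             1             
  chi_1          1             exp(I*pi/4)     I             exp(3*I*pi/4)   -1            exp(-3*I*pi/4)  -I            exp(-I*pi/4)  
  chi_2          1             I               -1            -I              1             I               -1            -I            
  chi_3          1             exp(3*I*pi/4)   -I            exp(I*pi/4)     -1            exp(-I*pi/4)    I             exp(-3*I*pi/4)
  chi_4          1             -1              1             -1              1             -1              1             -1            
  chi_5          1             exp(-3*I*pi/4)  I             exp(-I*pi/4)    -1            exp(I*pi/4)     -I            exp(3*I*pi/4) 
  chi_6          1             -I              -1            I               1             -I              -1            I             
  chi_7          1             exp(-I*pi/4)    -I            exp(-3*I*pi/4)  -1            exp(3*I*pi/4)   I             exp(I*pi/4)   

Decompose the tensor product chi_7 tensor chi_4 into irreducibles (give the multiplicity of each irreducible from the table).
chi_7 tensor chi_4 = chi_3 (all other irreducibles have multiplicity 0).

Argument: The character of a tensor product is the pointwise product (chi_7 * chi_4)(C) = chi_7(C) * chi_4(C):
  {0}: (1)*(1), {1}: (exp(-I*pi/4))*(-1), {2}: (-I)*(1), {3}: (exp(-3*I*pi/4))*(-1), {4}: (-1)*(1), {5}: (exp(3*I*pi/4))*(-1), {6}: (I)*(1), {7}: (exp(I*pi/4))*(-1)
so (chi_7 * chi_4) takes values
  {0} -> 1, {1} -> -exp(-I*pi/4), {2} -> -I, {3} -> -exp(-3*I*pi/4), {4} -> -1, {5} -> -exp(3*I*pi/4), {6} -> I, {7} -> -exp(I*pi/4).
Now take the inner product of this character with each irreducible chi from the table, <chi_7*chi_4, chi> = (1/8) sum_C |C| (chi_7*chi_4)(C) conj(chi(C)):
  <chi_7*chi_4, chi_0> = (1/8)[1*(1)*conj(1) + 1*(-exp(-I*pi/4))*conj(1) + 1*(-I)*conj(1) + 1*(-exp(-3*I*pi/4))*conj(1) + 1*(-1)*conj(1) + 1*(-exp(3*I*pi/4))*conj(1) + 1*(I)*conj(1) + 1*(-exp(I*pi/4))*conj(1)]
      = (1/8)[(1) + (-exp(-I*pi/4)) + (-I) + (-exp(-3*I*pi/4)) + (-1) + (-exp(3*I*pi/4)) + (I) + (-exp(I*pi/4))] = 0/8 = 0
  <chi_7*chi_4, chi_1> = (1/8)[1*(1)*conj(1) + 1*(-exp(-I*pi/4))*conj(exp(I*pi/4)) + 1*(-I)*conj(I) + 1*(-exp(-3*I*pi/4))*conj(exp(3*I*pi/4)) + 1*(-1)*conj(-1) + 1*(-exp(3*I*pi/4))*conj(exp(-3*I*pi/4)) + 1*(I)*conj(-I) + 1*(-exp(I*pi/4))*conj(exp(-I*pi/4))]
      = (1/8)[(1) + (I) + (-1) + (-I) + (1) + (I) + (-1) + (-I)] = 0/8 = 0
  <chi_7*chi_4, chi_2> = (1/8)[1*(1)*conj(1) + 1*(-exp(-I*pi/4))*conj(I) + 1*(-I)*conj(-1) + 1*(-exp(-3*I*pi/4))*conj(-I) + 1*(-1)*conj(1) + 1*(-exp(3*I*pi/4))*conj(I) + 1*(I)*conj(-1) + 1*(-exp(I*pi/4))*conj(-I)]
      = (1/8)[(1) + (exp(I*pi/4)) + (I) + (-exp(-I*pi/4)) + (-1) + (exp(-3*I*pi/4)) + (-I) + (-exp(3*I*pi/4))] = 0/8 = 0
  <chi_7*chi_4, chi_3> = (1/8)[1*(1)*conj(1) + 1*(-exp(-I*pi/4))*conj(exp(3*I*pi/4)) + 1*(-I)*conj(-I) + 1*(-exp(-3*I*pi/4))*conj(exp(I*pi/4)) + 1*(-1)*conj(-1) + 1*(-exp(3*I*pi/4))*conj(exp(-I*pi/4)) + 1*(I)*conj(I) + 1*(-exp(I*pi/4))*conj(exp(-3*I*pi/4))]
      = (1/8)[(1) + (1) + (1) + (1) + (1) + (1) + (1) + (1)] = 8/8 = 1
  <chi_7*chi_4, chi_4> = (1/8)[1*(1)*conj(1) + 1*(-exp(-I*pi/4))*conj(-1) + 1*(-I)*conj(1) + 1*(-exp(-3*I*pi/4))*conj(-1) + 1*(-1)*conj(1) + 1*(-exp(3*I*pi/4))*conj(-1) + 1*(I)*conj(1) + 1*(-exp(I*pi/4))*conj(-1)]
      = (1/8)[(1) + (exp(-I*pi/4)) + (-I) + (exp(-3*I*pi/4)) + (-1) + (exp(3*I*pi/4)) + (I) + (exp(I*pi/4))] = 0/8 = 0
  <chi_7*chi_4, chi_5> = (1/8)[1*(1)*conj(1) + 1*(-exp(-I*pi/4))*conj(exp(-3*I*pi/4)) + 1*(-I)*conj(I) + 1*(-exp(-3*I*pi/4))*conj(exp(-I*pi/4)) + 1*(-1)*conj(-1) + 1*(-exp(3*I*pi/4))*conj(exp(I*pi/4)) + 1*(I)*conj(-I) + 1*(-exp(I*pi/4))*conj(exp(3*I*pi/4))]
      = (1/8)[(1) + (-I) + (-1) + (I) + (1) + (-I) + (-1) + (I)] = 0/8 = 0
  <chi_7*chi_4, chi_6> = (1/8)[1*(1)*conj(1) + 1*(-exp(-I*pi/4))*conj(-I) + 1*(-I)*conj(-1) + 1*(-exp(-3*I*pi/4))*conj(I) + 1*(-1)*conj(1) + 1*(-exp(3*I*pi/4))*conj(-I) + 1*(I)*conj(-1) + 1*(-exp(I*pi/4))*conj(I)]
      = (1/8)[(1) + (-exp(I*pi/4)) + (I) + (exp(-I*pi/4)) + (-1) + (-exp(-3*I*pi/4)) + (-I) + (exp(3*I*pi/4))] = 0/8 = 0
  <chi_7*chi_4, chi_7> = (1/8)[1*(1)*conj(1) + 1*(-exp(-I*pi/4))*conj(exp(-I*pi/4)) + 1*(-I)*conj(-I) + 1*(-exp(-3*I*pi/4))*conj(exp(-3*I*pi/4)) + 1*(-1)*conj(-1) + 1*(-exp(3*I*pi/4))*conj(exp(3*I*pi/4)) + 1*(I)*conj(I) + 1*(-exp(I*pi/4))*conj(exp(I*pi/4))]
      = (1/8)[(1) + (-1) + (1) + (-1) + (1) + (-1) + (1) + (-1)] = 0/8 = 0
(Exp terms are combined using exp(i*s)*conj(exp(i*t)) = exp(i*(s-t)), and sums of them are collapsed using the identity that for every m > 1 the m distinct m-th roots of unity sum to 0, e.g. 1 + exp(2*I*pi/3) + exp(-2*I*pi/3) = 0.)
Hence the multiplicities are chi_3: 1. Dimension check: dim(chi_7)*dim(chi_4) = 1*1 = 1 and sum (mult * dim) = 1*1 = 1.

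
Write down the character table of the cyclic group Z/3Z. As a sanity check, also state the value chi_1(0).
Character table of Z/3Z (irreps indexed chi_0,...,chi_2 with chi_k(m) = zeta_3^(k*m), zeta_3 = exp(2*pi*i/3)):
  irrep \ class  {0} (size 1)  {1} (size 1)    {2} (size 1)  
  chi_0          1             1               1             
  chi_1          1             exp(2*I*pi/3)   exp(-2*I*pi/3)
  chi_2          1             exp(-2*I*pi/3)  exp(2*I*pi/3) 

Spot check: chi_1(0) = zeta_3^(1*0) = zeta_3^0 = 1.

Why: Z/3Z is abelian, so all 3 irreducible complex representations are 1-dimensional. They are given by chi_k(m) = zeta_3^(k*m) for k = 0,...,2. Row orthogonality: sum_m chi_k(m) conj(chi_l(m)) = 3 * [k = l].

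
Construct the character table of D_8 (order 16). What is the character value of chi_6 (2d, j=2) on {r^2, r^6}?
Conjugacy classes: {e} of size 1, {r^4} of size 1, {r^1, r^7} of size 2, {r^2, r^6} of size 2, {r^3, r^5} of size 2, {s, sr^2, ...} of size 4, {sr, sr^3, ...} of size 4.
Character table:
  irrep \ class              {e} (size 1)  {r^4} (size 1)  {r^1, r^7} (size 2)  {r^2, r^6} (size 2)  {r^3, r^5} (size 2)  {s, sr^2, ...} (size 4)  {sr, sr^3, ...} (size 4)
  chi_1 (triv)               1             1               1                    1                    1                    1                        1                       
  chi_2 (sign: r->1, s->-1)  1             1               1                    1                    1                    -1                       -1                      
  chi_3 (r->-1, s->1)        1             1               -1                   1                    -1                   1                        -1                      
  chi_4 (r->-1, s->-1)       1             1               -1                   1                    -1                   -1                       1                       
  chi_5 (2d, j=1)            2             -2              sqrt(2)              0                    -sqrt(2)             0                        0                       
  chi_6 (2d, j=2)            2             2               0                    -2                   0                    0                        0                       
  chi_7 (2d, j=3)            2             -2              -sqrt(2)             0                    sqrt(2)              0                        0                       

Spot check: chi_6 (2d, j=2) on {r^2, r^6} = -2.

Reasoning: D_8 has order 2*8 = 16 with 7 conjugacy classes, hence 7 irreducibles. Sum of squared dims 1 + 1 + 1 + 1 + 4 + 4 + 4 = 16 = |G|. Linear characters come from the abelianisation; the 2-dimensional irreps have character r^k -> 2*cos(2*pi*j*k/8), reflections -> 0.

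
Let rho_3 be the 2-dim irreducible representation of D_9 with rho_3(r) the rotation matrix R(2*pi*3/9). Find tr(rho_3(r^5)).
chi_{rho_3}(r^5) = 2*cos(2*pi*3*5/9) = -1

Justification: rho_3(r^5) is rotation by angle 2*pi*3*5/9, whose trace is 2*cos(2*pi*3*5/9) = -1.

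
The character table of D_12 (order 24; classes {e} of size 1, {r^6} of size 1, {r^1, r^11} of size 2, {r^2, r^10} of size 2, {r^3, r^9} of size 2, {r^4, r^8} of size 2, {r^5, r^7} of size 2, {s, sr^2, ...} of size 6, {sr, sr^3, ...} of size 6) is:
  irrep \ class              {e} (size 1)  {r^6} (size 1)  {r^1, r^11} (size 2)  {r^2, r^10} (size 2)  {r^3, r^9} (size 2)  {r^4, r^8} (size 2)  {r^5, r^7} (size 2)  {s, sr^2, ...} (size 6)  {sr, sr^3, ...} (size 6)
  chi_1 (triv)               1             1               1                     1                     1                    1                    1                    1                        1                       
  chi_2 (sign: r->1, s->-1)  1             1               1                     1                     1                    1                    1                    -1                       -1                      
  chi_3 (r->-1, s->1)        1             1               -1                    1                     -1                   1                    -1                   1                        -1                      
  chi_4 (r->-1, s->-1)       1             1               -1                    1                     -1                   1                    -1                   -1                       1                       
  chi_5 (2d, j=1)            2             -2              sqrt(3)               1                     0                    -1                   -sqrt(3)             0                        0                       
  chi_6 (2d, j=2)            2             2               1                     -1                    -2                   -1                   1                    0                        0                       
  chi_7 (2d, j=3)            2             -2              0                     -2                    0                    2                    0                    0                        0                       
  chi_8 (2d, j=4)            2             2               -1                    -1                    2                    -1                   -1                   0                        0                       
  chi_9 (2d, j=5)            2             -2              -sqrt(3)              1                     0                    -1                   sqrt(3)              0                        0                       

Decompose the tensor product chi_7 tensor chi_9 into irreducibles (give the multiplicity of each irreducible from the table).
chi_7 tensor chi_9 = chi_6 + chi_8 (all other irreducibles have multiplicity 0).

Justification: The character of a tensor product is the pointwise product (chi_7 * chi_9)(C) = chi_7(C) * chi_9(C):
  {e}: (2)*(2), {r^6}: (-2)*(-2), {r^1, r^11}: (0)*(-sqrt(3)), {r^2, r^10}: (-2)*(1), {r^3, r^9}: (0)*(0), {r^4, r^8}: (2)*(-1), {r^5, r^7}: (0)*(sqrt(3)), {s, sr^2, ...}: (0)*(0), {sr, sr^3, ...}: (0)*(0)
so (chi_7 * chi_9) takes values
  {e} -> 4, {r^6} -> 4, {r^1, r^11} -> 0, {r^2, r^10} -> -2, {r^3, r^9} -> 0, {r^4, r^8} -> -2, {r^5, r^7} -> 0, {s, sr^2, ...} -> 0, {sr, sr^3, ...} -> 0.
Now take the inner product of this character with each irreducible chi from the table, <chi_7*chi_9, chi> = (1/24) sum_C |C| (chi_7*chi_9)(C) conj(chi(C)):
  <chi_7*chi_9, chi_1> = (1/24)[1*(4)*conj(1) + 1*(4)*conj(1) + 2*(0)*conj(1) + 2*(-2)*conj(1) + 2*(0)*conj(1) + 2*(-2)*conj(1) + 2*(0)*conj(1) + 6*(0)*conj(1) + 6*(0)*conj(1)]
      = (1/24)[(4) + (4) + (0) + (-4) + (0) + (-4) + (0) + (0) + (0)] = 0/24 = 0
  <chi_7*chi_9, chi_2> = (1/24)[1*(4)*conj(1) + 1*(4)*conj(1) + 2*(0)*conj(1) + 2*(-2)*conj(1) + 2*(0)*conj(1) + 2*(-2)*conj(1) + 2*(0)*conj(1) + 6*(0)*conj(-1) + 6*(0)*conj(-1)]
      = (1/24)[(4) + (4) + (0) + (-4) + (0) + (-4) + (0) + (0) + (0)] = 0/24 = 0
  <chi_7*chi_9, chi_3> = (1/24)[1*(4)*conj(1) + 1*(4)*conj(1) + 2*(0)*conj(-1) + 2*(-2)*conj(1) + 2*(0)*conj(-1) + 2*(-2)*conj(1) + 2*(0)*conj(-1) + 6*(0)*conj(1) + 6*(0)*conj(-1)]
      = (1/24)[(4) + (4) + (0) + (-4) + (0) + (-4) + (0) + (0) + (0)] = 0/24 = 0
  <chi_7*chi_9, chi_4> = (1/24)[1*(4)*conj(1) + 1*(4)*conj(1) + 2*(0)*conj(-1) + 2*(-2)*conj(1) + 2*(0)*conj(-1) + 2*(-2)*conj(1) + 2*(0)*conj(-1) + 6*(0)*conj(-1) + 6*(0)*conj(1)]
      = (1/24)[(4) + (4) + (0) + (-4) + (0) + (-4) + (0) + (0) + (0)] = 0/24 = 0
  <chi_7*chi_9, chi_5> = (1/24)[1*(4)*conj(2) + 1*(4)*conj(-2) + 2*(0)*conj(sqrt(3)) + 2*(-2)*conj(1) + 2*(0)*conj(0) + 2*(-2)*conj(-1) + 2*(0)*conj(-sqrt(3)) + 6*(0)*conj(0) + 6*(0)*conj(0)]
      = (1/24)[(8) + (-8) + (0) + (-4) + (0) + (4) + (0) + (0) + (0)] = 0/24 = 0
  <chi_7*chi_9, chi_6> = (1/24)[1*(4)*conj(2) + 1*(4)*conj(2) + 2*(0)*conj(1) + 2*(-2)*conj(-1) + 2*(0)*conj(-2) + 2*(-2)*conj(-1) + 2*(0)*conj(1) + 6*(0)*conj(0) + 6*(0)*conj(0)]
      = (1/24)[(8) + (8) + (0) + (4) + (0) + (4) + (0) + (0) + (0)] = 24/24 = 1
  <chi_7*chi_9, chi_7> = (1/24)[1*(4)*conj(2) + 1*(4)*conj(-2) + 2*(0)*conj(0) + 2*(-2)*conj(-2) + 2*(0)*conj(0) + 2*(-2)*conj(2) + 2*(0)*conj(0) + 6*(0)*conj(0) + 6*(0)*conj(0)]
      = (1/24)[(8) + (-8) + (0) + (8) + (0) + (-8) + (0) + (0) + (0)] = 0/24 = 0
  <chi_7*chi_9, chi_8> = (1/24)[1*(4)*conj(2) + 1*(4)*conj(2) + 2*(0)*conj(-1) + 2*(-2)*conj(-1) + 2*(0)*conj(2) + 2*(-2)*conj(-1) + 2*(0)*conj(-1) + 6*(0)*conj(0) + 6*(0)*conj(0)]
      = (1/24)[(8) + (8) + (0) + (4) + (0) + (4) + (0) + (0) + (0)] = 24/24 = 1
  <chi_7*chi_9, chi_9> = (1/24)[1*(4)*conj(2) + 1*(4)*conj(-2) + 2*(0)*conj(-sqrt(3)) + 2*(-2)*conj(1) + 2*(0)*conj(0) + 2*(-2)*conj(-1) + 2*(0)*conj(sqrt(3)) + 6*(0)*conj(0) + 6*(0)*conj(0)]
      = (1/24)[(8) + (-8) + (0) + (-4) + (0) + (4) + (0) + (0) + (0)] = 0/24 = 0
Hence the multiplicities are chi_6: 1, chi_8: 1. Dimension check: dim(chi_7)*dim(chi_9) = 2*2 = 4 and sum (mult * dim) = 1*2 + 1*2 = 4.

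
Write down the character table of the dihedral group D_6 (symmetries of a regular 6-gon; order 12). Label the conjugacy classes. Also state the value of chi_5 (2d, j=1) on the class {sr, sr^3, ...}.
Conjugacy classes: {e} of size 1, {r^3} of size 1, {r^1, r^5} of size 2, {r^2, r^4} of size 2, {s, sr^2, ...} of size 3, {sr, sr^3, ...} of size 3.
Character table:
  irrep \ class              {e} (size 1)  {r^3} (size 1)  {r^1, r^5} (size 2)  {r^2, r^4} (size 2)  {s, sr^2, ...} (size 3)  {sr, sr^3, ...} (size 3)
  chi_1 (triv)               1             1               1                    1                    1                        1                       
  chi_2 (sign: r->1, s->-1)  1             1               1                    1                    -1                       -1                      
  chi_3 (r->-1, s->1)        1             -1              -1                   1                    1                        -1                      
  chi_4 (r->-1, s->-1)       1             -1              -1                   1                    -1                       1                       
  chi_5 (2d, j=1)            2             -2              1                    -1                   0                        0                       
  chi_6 (2d, j=2)            2             2               -1                   -1                   0                        0                       

Spot check: chi_5 (2d, j=1) on {sr, sr^3, ...} = 0.

D_6 has order 2*6 = 12 with 6 conjugacy classes, hence 6 irreducibles. Sum of squared dims 1 + 1 + 1 + 1 + 4 + 4 = 12 = |G|. Linear characters come from the abelianisation; the 2-dimensional irreps have character r^k -> 2*cos(2*pi*j*k/6), reflections -> 0.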